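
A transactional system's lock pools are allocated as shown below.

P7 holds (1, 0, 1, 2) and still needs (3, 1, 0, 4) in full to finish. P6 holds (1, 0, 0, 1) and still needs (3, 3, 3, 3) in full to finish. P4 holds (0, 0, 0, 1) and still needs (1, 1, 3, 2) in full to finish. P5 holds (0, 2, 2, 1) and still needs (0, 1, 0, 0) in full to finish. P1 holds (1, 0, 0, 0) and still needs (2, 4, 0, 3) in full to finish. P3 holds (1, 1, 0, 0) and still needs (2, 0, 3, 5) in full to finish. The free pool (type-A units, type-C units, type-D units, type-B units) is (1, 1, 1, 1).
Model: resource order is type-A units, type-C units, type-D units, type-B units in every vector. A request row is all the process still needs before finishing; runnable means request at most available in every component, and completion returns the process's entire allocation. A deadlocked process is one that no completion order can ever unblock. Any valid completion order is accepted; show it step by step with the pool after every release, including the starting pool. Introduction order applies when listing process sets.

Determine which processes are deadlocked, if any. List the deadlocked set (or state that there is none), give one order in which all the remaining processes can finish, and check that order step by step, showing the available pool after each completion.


The deadlocked set is P7, P6, P1 and P3.
Key observation: type-A units is the bottleneck — with P5, P4 done the pool holds (1, 3, 3, 3), short of every remaining need.
The rest can finish in the order P5, P4. Step-by-step check:
  pool = (1, 1, 1, 1)
  run P5 (needs (0, 1, 0, 0), free (1, 1, 1, 1)); after release of (0, 2, 2, 1) the pool is (1, 3, 3, 2)
  run P4 (needs (1, 1, 3, 2), free (1, 3, 3, 2)); after release of (0, 0, 0, 1) the pool is (1, 3, 3, 3)
None of the blocked processes ever fits:
  P7 cannot run: need (3, 1, 0, 4) vs free (1, 3, 3, 3) (insufficient type-A units and type-B units)
  P6 cannot run: need (3, 3, 3, 3) vs free (1, 3, 3, 3) (insufficient type-A units)
  P1 cannot run: need (2, 4, 0, 3) vs free (1, 3, 3, 3) (insufficient type-A units and type-C units)
  P3 cannot run: need (2, 0, 3, 5) vs free (1, 3, 3, 3) (insufficient type-A units and type-B units)


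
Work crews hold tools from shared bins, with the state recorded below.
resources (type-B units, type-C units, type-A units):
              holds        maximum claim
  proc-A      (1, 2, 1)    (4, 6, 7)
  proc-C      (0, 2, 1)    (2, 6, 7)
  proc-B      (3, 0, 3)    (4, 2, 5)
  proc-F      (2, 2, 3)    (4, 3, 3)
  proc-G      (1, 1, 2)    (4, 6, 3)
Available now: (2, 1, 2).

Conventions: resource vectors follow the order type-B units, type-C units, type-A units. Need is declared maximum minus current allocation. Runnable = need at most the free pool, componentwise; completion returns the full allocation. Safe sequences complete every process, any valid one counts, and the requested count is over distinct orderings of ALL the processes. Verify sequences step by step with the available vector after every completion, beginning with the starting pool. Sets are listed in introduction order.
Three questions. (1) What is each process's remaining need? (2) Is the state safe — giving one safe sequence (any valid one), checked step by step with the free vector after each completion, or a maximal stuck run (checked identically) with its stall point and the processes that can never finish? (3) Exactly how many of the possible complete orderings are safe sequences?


(1) Remaining need (order type-B units, type-C units, type-A units):
  proc-A: (3, 4, 6)
  proc-C: (2, 4, 6)
  proc-B: (1, 2, 2)
  proc-F: (2, 1, 0)
  proc-G: (3, 5, 1)
(2) UNSAFE — no complete ordering exists.
Key observation: even finishing proc-F, proc-B leaves just (7, 3, 8) free — too little type-C units for any of the remaining processes.
The run proc-F, proc-B cannot be extended any further. Step-by-step check:
  pool = (2, 1, 2)
  proc-F needs (2, 1, 0) <= (2, 1, 2) -> finishes; pool += (2, 2, 3) = (4, 3, 5)
  proc-B needs (1, 2, 2) <= (4, 3, 5) -> finishes; pool += (3, 0, 3) = (7, 3, 8)
  blocked: proc-A wants (3, 4, 6), pool (7, 3, 8) — not enough type-C units
  blocked: proc-C wants (2, 4, 6), pool (7, 3, 8) — not enough type-C units
  blocked: proc-G wants (3, 5, 1), pool (7, 3, 8) — not enough type-C units
Processes that can never finish: proc-A, proc-C and proc-G.
(3) The exact count: 0 of the possible complete orderings are safe sequences.


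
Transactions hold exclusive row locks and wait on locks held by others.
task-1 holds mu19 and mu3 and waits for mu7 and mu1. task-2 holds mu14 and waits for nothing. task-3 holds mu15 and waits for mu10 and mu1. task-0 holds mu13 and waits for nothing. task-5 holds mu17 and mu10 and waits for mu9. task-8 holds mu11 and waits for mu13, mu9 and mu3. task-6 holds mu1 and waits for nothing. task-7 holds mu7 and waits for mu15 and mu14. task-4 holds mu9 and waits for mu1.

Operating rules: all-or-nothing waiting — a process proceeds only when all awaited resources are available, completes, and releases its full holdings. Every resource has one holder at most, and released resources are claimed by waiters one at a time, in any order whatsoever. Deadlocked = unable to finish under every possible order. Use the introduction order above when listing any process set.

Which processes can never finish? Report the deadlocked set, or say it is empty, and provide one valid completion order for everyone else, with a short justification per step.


No process is deadlocked.
Key observation: the wait relation is loop-free; peeling off processes with no waits unwinds the whole state.
A valid finishing order for the others: task-6, task-4, task-2, task-5, task-3, task-0, task-7, task-1, task-8.
Verifying each step:
  run task-6 (it waits on nothing); releases mu1
  task-4: everything it awaited (mu1) is free; runs, freeing mu9
  run task-2 (it waits on nothing); releases mu14
  task-5: everything it awaited (mu9) is free; runs, freeing mu17 and mu10
  task-3: everything it awaited (mu10 and mu1) is free; runs, freeing mu15
  run task-0 (it waits on nothing); releases mu13
  task-7: everything it awaited (mu15 and mu14) is free; runs, freeing mu7
  task-1: everything it awaited (mu7 and mu1) is free; runs, freeing mu19 and mu3
  task-8: everything it awaited (mu13, mu9 and mu3) is free; runs, freeing mu11


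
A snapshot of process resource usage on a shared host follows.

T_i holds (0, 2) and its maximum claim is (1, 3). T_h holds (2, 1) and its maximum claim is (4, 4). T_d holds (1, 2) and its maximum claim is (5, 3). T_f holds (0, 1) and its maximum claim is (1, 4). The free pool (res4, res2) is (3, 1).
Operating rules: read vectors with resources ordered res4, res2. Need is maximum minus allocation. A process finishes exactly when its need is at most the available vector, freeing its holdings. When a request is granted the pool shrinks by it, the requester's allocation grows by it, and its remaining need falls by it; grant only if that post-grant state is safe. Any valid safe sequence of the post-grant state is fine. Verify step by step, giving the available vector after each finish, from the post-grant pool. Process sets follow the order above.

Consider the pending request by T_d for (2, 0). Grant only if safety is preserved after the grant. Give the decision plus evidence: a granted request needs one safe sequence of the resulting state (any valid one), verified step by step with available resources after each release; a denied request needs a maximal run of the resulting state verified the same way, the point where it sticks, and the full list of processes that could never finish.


DENY. Granting would leave the state unsafe.
Key observation: after T_i, T_f complete, (1, 4) is the best the pool ever gets, yet each leftover process wants more res4.
Pretend the grant happened; the run T_i, T_f goes as far as possible. Verifying each step:
  pool = (1, 1)
  T_i needs (1, 1) <= (1, 1) -> finishes; pool += (0, 2) = (1, 3)
  T_f needs (1, 3) <= (1, 3) -> finishes; pool += (0, 1) = (1, 4)
  T_h still needs (2, 3) but only (1, 4) is free — short on res4
  T_d still needs (2, 1) but only (1, 4) is free — short on res4
Had the request been granted, T_h and T_d could never finish.


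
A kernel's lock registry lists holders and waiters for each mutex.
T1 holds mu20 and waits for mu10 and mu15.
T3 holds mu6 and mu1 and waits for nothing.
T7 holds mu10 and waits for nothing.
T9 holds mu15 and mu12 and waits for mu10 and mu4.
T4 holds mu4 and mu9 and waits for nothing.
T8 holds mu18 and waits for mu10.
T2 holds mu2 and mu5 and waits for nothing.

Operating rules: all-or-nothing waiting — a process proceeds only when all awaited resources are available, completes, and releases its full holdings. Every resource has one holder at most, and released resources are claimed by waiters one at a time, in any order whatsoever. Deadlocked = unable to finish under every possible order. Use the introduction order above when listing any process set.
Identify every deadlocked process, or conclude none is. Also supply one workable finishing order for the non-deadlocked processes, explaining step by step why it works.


The deadlocked set is empty.
Key observation: the waits form no ring: some process can always run, and its releases unblock the others one by one.
A valid finishing order for the others: T4, T7, T9, T1, T8, T2, T3.
Step-by-step check:
  T4: no waits; runs immediately, freeing mu4 and mu9
  T7: no waits; runs immediately, freeing mu10
  run T9 (all its waits — mu10 and mu4 — are resolved); releases mu15 and mu12
  run T1 (all its waits — mu10 and mu15 — are resolved); releases mu20
  run T8 (all its waits — mu10 — are resolved); releases mu18
  T2: no waits; runs immediately, freeing mu2 and mu5
  T3: no waits; runs immediately, freeing mu6 and mu1


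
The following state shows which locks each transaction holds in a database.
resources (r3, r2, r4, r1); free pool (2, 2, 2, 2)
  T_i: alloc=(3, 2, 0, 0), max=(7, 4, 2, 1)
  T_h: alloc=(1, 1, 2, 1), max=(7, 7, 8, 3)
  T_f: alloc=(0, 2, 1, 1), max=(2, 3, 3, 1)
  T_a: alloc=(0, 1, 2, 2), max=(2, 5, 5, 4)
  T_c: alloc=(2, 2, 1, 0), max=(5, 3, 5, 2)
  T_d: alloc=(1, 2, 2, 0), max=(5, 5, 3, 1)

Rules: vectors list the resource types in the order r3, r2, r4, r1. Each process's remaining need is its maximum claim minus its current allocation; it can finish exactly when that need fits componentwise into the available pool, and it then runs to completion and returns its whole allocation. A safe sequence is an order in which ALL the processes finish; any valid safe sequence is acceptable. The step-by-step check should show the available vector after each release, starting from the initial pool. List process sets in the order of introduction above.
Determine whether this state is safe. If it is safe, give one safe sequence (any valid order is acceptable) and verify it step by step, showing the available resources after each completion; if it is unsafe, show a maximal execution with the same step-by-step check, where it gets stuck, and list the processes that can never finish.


UNSAFE — no complete ordering exists.
Key observation: after T_f, T_a complete, (2, 5, 5, 5) is the best the pool ever gets, yet each leftover process wants more r3.
A maximal execution: T_f, T_a — then nothing else fits. Verifying each step:
  pool = (2, 2, 2, 2)
  T_f needs (2, 1, 2, 0) <= (2, 2, 2, 2) -> finishes; pool += (0, 2, 1, 1) = (2, 4, 3, 3)
  T_a needs (2, 4, 3, 2) <= (2, 4, 3, 3) -> finishes; pool += (0, 1, 2, 2) = (2, 5, 5, 5)
  T_i cannot run: need (4, 2, 2, 1) vs free (2, 5, 5, 5) (insufficient r3)
  T_h cannot run: need (6, 6, 6, 2) vs free (2, 5, 5, 5) (insufficient r3, r2 and r4)
  T_c cannot run: need (3, 1, 4, 2) vs free (2, 5, 5, 5) (insufficient r3)
  T_d cannot run: need (4, 3, 1, 1) vs free (2, 5, 5, 5) (insufficient r3)
Processes that can never finish: T_i, T_h, T_c and T_d.


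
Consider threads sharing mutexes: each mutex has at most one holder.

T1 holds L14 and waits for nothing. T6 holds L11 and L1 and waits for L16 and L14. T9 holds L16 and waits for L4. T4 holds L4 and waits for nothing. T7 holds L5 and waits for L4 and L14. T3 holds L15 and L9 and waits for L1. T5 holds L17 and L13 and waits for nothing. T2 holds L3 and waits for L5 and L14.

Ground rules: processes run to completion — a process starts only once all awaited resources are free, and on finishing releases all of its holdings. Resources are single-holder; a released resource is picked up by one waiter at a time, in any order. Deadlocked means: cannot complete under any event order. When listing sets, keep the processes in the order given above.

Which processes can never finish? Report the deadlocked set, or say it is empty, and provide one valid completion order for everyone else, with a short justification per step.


The deadlocked set is empty.
Key observation: the waits form no ring: some process can always run, and its releases unblock the others one by one.
The rest can finish in the order T1, T4, T5, T9, T7, T6, T2, T3.
Check, step by step:
  run T1 (it waits on nothing); releases L14
  run T4 (it waits on nothing); releases L4
  run T5 (it waits on nothing); releases L17 and L13
  T9 waits on L4 — all released -> runs and releases L16
  T7 waits on L4 and L14 — all released -> runs and releases L5
  T6 waits on L16 and L14 — all released -> runs and releases L11 and L1
  T2 waits on L5 and L14 — all released -> runs and releases L3
  T3 waits on L1 — all released -> runs and releases L15 and L9


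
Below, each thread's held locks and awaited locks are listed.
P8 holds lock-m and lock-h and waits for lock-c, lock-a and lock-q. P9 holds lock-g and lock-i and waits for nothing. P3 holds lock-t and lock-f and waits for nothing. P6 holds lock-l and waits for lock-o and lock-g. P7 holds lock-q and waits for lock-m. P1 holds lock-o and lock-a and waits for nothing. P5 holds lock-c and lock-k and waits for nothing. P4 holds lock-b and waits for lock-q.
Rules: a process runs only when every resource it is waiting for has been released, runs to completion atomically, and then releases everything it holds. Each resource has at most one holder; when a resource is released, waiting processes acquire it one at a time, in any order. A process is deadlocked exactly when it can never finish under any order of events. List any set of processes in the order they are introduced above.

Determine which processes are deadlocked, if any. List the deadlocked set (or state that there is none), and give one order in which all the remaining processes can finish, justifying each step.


Deadlocked set: P8, P7 and P4.
Key observation: the wait chain closes on itself along P8 -> P7 -> P8; P4 waits into the deadlock from upstream.
The rest can finish in the order P9, P3, P5, P1, P6.
Check, step by step:
  P9 waits on nothing -> runs at once and releases lock-g and lock-i
  P3 waits on nothing -> runs at once and releases lock-t and lock-f
  P5 waits on nothing -> runs at once and releases lock-c and lock-k
  P1 waits on nothing -> runs at once and releases lock-o and lock-a
  P6 waits on lock-o and lock-g — all released -> runs and releases lock-l


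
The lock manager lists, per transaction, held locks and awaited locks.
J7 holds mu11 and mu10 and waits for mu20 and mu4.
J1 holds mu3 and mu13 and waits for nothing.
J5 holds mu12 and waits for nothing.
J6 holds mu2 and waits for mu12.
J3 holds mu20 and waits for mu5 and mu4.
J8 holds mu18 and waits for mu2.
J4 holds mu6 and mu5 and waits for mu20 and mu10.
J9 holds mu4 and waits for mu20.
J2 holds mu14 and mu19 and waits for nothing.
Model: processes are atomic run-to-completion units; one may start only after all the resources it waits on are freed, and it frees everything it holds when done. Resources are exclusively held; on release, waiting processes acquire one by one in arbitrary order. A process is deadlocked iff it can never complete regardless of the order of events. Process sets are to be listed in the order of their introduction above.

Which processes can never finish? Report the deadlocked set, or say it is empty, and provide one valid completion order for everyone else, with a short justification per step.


Deadlocked: J7, J3, J4 and J9.
Key observation: the waits loop around J7 -> J3 -> J4 -> J7 with no way out; J9 is caught in further circular waits.
The rest can finish in the order J1, J2, J5, J6, J8.
Check, step by step:
  J1 waits on nothing -> runs at once and releases mu3 and mu13
  J2 waits on nothing -> runs at once and releases mu14 and mu19
  J5 waits on nothing -> runs at once and releases mu12
  J6: everything it awaited (mu12) is free; runs, freeing mu2
  J8: everything it awaited (mu2) is free; runs, freeing mu18


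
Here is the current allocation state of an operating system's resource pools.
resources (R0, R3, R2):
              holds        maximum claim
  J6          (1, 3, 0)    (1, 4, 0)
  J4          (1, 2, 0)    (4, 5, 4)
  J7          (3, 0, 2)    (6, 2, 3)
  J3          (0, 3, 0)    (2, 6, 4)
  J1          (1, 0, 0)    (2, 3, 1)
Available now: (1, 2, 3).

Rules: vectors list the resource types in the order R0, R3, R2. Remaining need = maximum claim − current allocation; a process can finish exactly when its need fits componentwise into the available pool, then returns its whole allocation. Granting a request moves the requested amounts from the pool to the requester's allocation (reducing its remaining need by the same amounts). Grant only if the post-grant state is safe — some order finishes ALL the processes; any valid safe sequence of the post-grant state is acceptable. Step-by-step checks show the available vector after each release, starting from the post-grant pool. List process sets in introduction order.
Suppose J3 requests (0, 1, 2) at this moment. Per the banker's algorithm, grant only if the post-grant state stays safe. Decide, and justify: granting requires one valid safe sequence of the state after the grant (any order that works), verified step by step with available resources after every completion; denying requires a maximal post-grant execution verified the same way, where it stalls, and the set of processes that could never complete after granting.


GRANT: granting preserves safety; a valid post-grant sequence is J6, J1, J7, J3, J4.
Key observation: the grant leaves (1, 1, 1) free — enough for J6, whose release restarts the cascade.
Check on the post-grant state, step by step:
  pool = (1, 1, 1)
  J6: need (0, 1, 0) fits (1, 1, 1); releases (1, 3, 0), pool now (2, 4, 1)
  J1: need (1, 3, 1) fits (2, 4, 1); releases (1, 0, 0), pool now (3, 4, 1)
  J7: need (3, 2, 1) fits (3, 4, 1); releases (3, 0, 2), pool now (6, 4, 3)
  J3: need (2, 2, 2) fits (6, 4, 3); releases (0, 4, 2), pool now (6, 8, 5)
  J4: need (3, 3, 4) fits (6, 8, 5); releases (1, 2, 0), pool now (7, 10, 5)


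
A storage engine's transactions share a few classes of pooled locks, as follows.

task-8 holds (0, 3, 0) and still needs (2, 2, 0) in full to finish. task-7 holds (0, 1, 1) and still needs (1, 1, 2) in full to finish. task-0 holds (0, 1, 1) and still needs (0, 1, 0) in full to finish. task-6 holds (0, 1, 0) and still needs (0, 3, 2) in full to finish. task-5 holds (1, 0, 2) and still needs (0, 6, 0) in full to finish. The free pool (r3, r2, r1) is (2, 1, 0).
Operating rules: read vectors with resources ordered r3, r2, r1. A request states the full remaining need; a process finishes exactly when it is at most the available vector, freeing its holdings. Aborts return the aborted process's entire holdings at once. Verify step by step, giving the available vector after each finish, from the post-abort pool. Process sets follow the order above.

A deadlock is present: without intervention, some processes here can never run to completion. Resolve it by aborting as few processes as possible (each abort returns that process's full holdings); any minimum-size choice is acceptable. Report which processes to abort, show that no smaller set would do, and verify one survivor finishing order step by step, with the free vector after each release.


Minimum abort set: task-5.
Key observation: task-7 was stuck for good until task-5 gave back (1, 0, 2); in the order shown it finishes at step 1.
Minimality: the empty abort set fails — the state is deadlocked as it stands.
Survivors finish in the order: task-7, task-8, task-0, task-6. Verifying each step (pool after the aborts first):
  pool = (3, 1, 2)
  run task-7 (needs (1, 1, 2), free (3, 1, 2)); after release of (0, 1, 1) the pool is (3, 2, 3)
  run task-8 (needs (2, 2, 0), free (3, 2, 3)); after release of (0, 3, 0) the pool is (3, 5, 3)
  run task-0 (needs (0, 1, 0), free (3, 5, 3)); after release of (0, 1, 1) the pool is (3, 6, 4)
  run task-6 (needs (0, 3, 2), free (3, 6, 4)); after release of (0, 1, 0) the pool is (3, 7, 4)


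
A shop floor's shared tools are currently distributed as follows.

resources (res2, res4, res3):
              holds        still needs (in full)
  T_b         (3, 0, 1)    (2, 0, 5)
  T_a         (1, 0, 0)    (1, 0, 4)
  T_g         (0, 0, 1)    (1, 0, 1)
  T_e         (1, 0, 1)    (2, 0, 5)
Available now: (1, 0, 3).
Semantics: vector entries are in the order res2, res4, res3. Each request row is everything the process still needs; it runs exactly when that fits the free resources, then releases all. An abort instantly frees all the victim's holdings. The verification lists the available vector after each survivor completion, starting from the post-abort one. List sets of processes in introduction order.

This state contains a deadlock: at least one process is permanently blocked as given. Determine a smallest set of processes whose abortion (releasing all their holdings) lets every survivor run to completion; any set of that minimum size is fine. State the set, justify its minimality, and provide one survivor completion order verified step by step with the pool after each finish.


Abort T_b.
Key observation: T_e was stuck for good until T_b gave back (3, 0, 1); in the order shown it finishes at step 2.
Why nothing smaller works: aborting no one leaves the state deadlocked as given.
The survivors complete as T_g, T_e, T_a. Step-by-step check (starting from the post-abort pool):
  pool = (4, 0, 4)
  T_g: need (1, 0, 1) fits (4, 0, 4); releases (0, 0, 1), pool now (4, 0, 5)
  T_e: need (2, 0, 5) fits (4, 0, 5); releases (1, 0, 1), pool now (5, 0, 6)
  T_a: need (1, 0, 4) fits (5, 0, 6); releases (1, 0, 0), pool now (6, 0, 6)


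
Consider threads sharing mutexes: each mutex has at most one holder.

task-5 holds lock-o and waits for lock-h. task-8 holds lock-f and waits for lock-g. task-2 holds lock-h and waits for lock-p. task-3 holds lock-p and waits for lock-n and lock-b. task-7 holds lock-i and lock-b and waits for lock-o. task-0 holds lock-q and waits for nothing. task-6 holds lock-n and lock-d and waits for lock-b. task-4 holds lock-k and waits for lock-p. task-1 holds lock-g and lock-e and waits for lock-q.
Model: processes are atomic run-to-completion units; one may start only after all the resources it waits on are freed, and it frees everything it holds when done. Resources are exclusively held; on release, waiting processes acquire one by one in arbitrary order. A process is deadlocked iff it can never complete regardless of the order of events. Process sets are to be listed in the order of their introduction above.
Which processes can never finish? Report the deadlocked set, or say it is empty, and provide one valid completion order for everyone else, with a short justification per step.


Deadlocked set: task-5, task-2, task-3, task-7, task-6 and task-4.
Key observation: nobody on the ring task-5 -> task-2 -> task-3 -> task-7 -> task-5 can start until another member finishes, which never happens; task-6 is caught in further circular waits and task-4 waits into the deadlock from upstream.
A valid finishing order for the others: task-0, task-1, task-8.
Step-by-step check:
  run task-0 (it waits on nothing); releases lock-q
  run task-1 (all its waits — lock-q — are resolved); releases lock-g and lock-e
  run task-8 (all its waits — lock-g — are resolved); releases lock-f


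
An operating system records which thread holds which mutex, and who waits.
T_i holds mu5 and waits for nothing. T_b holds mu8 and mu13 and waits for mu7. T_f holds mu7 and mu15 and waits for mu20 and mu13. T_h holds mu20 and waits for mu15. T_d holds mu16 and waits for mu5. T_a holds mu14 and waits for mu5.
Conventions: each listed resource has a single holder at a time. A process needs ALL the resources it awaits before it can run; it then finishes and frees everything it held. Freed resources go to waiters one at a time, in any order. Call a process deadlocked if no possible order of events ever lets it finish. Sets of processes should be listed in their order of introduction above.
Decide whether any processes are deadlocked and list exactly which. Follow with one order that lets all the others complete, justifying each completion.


Deadlocked set: T_b, T_f and T_h.
Key observation: the wait chain closes on itself along T_b -> T_f -> T_b; T_h is caught in further circular waits.
One completion order for the rest: T_i, T_a, T_d.
Walking it through:
  run T_i (it waits on nothing); releases mu5
  T_a waits on mu5 — all released -> runs and releases mu14
  T_d waits on mu5 — all released -> runs and releases mu16


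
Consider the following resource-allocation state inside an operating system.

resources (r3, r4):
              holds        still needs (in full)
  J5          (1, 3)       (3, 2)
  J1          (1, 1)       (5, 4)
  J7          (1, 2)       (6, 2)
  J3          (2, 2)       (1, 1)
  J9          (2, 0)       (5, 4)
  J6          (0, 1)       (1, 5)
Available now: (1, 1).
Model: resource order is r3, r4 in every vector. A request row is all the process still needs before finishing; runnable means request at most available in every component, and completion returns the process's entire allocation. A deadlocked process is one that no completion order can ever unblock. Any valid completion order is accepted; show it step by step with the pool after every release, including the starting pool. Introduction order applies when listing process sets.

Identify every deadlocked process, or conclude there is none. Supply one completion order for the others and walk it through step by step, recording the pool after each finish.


Deadlocked: J1, J7 and J9.
Key observation: J3, J5, J6 can finish, but then (4, 7) is all there is, and the blocked group's r3 demands exceed it.
A valid finishing order for the others: J3, J5, J6. Step-by-step check:
  pool = (1, 1)
  J3 needs (1, 1) <= (1, 1) -> finishes; pool += (2, 2) = (3, 3)
  J5 needs (3, 2) <= (3, 3) -> finishes; pool += (1, 3) = (4, 6)
  J6 needs (1, 5) <= (4, 6) -> finishes; pool += (0, 1) = (4, 7)
The stuck group stays short no matter what:
  J1 cannot run: need (5, 4) vs free (4, 7) (insufficient r3)
  J7 cannot run: need (6, 2) vs free (4, 7) (insufficient r3)
  J9 cannot run: need (5, 4) vs free (4, 7) (insufficient r3)


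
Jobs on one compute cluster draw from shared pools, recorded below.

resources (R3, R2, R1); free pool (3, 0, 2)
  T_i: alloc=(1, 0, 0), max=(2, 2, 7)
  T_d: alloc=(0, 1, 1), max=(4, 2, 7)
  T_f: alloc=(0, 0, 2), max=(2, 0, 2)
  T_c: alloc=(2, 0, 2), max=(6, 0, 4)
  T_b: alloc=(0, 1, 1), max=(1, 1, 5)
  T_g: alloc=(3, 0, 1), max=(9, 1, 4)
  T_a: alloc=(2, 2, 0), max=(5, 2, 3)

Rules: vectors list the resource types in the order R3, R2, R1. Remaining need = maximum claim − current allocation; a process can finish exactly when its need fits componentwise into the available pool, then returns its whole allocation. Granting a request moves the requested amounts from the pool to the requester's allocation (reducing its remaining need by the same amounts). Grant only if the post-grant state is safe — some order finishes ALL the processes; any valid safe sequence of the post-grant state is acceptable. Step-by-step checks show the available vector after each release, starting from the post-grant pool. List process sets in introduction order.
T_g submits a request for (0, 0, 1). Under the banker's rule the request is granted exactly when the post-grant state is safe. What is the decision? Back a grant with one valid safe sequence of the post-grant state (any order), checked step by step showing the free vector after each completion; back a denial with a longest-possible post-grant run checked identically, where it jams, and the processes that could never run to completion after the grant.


GRANT: granting preserves safety; a valid post-grant sequence is T_f, T_a, T_c, T_g, T_i, T_d, T_b.
Key observation: granting shrinks the pool to (3, 0, 1), yet T_f still fits and the chain goes through.
Verifying the post-grant state step by step:
  pool = (3, 0, 1)
  run T_f (needs (2, 0, 0), free (3, 0, 1)); after release of (0, 0, 2) the pool is (3, 0, 3)
  run T_a (needs (3, 0, 3), free (3, 0, 3)); after release of (2, 2, 0) the pool is (5, 2, 3)
  run T_c (needs (4, 0, 2), free (5, 2, 3)); after release of (2, 0, 2) the pool is (7, 2, 5)
  run T_g (needs (6, 1, 2), free (7, 2, 5)); after release of (3, 0, 2) the pool is (10, 2, 7)
  run T_i (needs (1, 2, 7), free (10, 2, 7)); after release of (1, 0, 0) the pool is (11, 2, 7)
  run T_d (needs (4, 1, 6), free (11, 2, 7)); after release of (0, 1, 1) the pool is (11, 3, 8)
  run T_b (needs (1, 0, 4), free (11, 3, 8)); after release of (0, 1, 1) the pool is (11, 4, 9)


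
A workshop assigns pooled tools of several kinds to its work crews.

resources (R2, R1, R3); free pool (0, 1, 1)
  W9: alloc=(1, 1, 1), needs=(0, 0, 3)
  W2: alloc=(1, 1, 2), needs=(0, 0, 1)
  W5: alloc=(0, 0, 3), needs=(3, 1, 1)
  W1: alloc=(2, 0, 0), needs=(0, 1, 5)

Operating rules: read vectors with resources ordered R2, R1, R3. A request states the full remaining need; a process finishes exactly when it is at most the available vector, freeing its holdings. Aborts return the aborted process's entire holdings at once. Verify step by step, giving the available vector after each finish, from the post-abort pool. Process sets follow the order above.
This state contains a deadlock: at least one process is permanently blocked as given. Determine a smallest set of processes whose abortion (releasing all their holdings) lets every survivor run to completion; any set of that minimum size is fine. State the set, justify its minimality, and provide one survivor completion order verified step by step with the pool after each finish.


Minimum abort set: W1.
Key observation: aborting W1 returns (2, 0, 0), and W5 — hopeless before — runs at step 2 with the returned capacity in the pool.
Minimality: the empty abort set fails — the state is deadlocked as it stands.
One survivor order: W2, W5, W9. Walking it through (post-abort pool first):
  pool = (2, 1, 1)
  W2 needs (0, 0, 1) <= (2, 1, 1) -> finishes; pool += (1, 1, 2) = (3, 2, 3)
  W5 needs (3, 1, 1) <= (3, 2, 3) -> finishes; pool += (0, 0, 3) = (3, 2, 6)
  W9 needs (0, 0, 3) <= (3, 2, 6) -> finishes; pool += (1, 1, 1) = (4, 3, 7)


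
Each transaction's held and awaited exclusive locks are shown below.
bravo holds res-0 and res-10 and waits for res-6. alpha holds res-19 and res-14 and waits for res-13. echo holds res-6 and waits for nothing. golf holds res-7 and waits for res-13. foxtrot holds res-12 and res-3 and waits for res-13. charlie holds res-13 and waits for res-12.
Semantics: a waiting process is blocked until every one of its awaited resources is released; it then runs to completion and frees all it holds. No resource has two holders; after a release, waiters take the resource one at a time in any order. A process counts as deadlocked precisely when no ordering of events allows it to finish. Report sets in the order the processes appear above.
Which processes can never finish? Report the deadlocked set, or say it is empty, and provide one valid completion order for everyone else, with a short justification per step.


The deadlocked set is alpha, golf, foxtrot and charlie.
Key observation: the cycle charlie -> foxtrot -> charlie can never break — each member waits on the next; alpha and golf wait into the deadlock from upstream.
A valid finishing order for the others: echo, bravo.
Verifying each step:
  echo: no waits; runs immediately, freeing res-6
  bravo waits on res-6 — all released -> runs and releases res-0 and res-10


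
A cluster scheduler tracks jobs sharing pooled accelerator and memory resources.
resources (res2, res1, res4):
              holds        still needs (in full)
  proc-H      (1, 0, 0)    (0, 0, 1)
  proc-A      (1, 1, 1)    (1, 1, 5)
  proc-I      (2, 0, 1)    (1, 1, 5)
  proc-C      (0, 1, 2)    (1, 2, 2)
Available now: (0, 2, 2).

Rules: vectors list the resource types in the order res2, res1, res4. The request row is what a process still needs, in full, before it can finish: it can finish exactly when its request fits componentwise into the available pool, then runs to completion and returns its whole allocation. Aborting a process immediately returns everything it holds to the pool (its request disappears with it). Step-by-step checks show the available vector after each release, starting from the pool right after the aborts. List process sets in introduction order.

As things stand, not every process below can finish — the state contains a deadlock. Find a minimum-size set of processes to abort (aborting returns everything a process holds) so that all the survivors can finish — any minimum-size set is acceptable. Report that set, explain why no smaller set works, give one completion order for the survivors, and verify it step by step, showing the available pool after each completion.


Abort proc-A.
Key observation: proc-I could never have finished before the abort; with (1, 1, 1) returned by proc-A, it fits at step 3.
Why nothing smaller works: aborting no one leaves the state deadlocked as given.
The survivors complete as proc-C, proc-H, proc-I. Step-by-step check (starting from the post-abort pool):
  pool = (1, 3, 3)
  proc-C: need (1, 2, 2) fits (1, 3, 3); releases (0, 1, 2), pool now (1, 4, 5)
  proc-H: need (0, 0, 1) fits (1, 4, 5); releases (1, 0, 0), pool now (2, 4, 5)
  proc-I: need (1, 1, 5) fits (2, 4, 5); releases (2, 0, 1), pool now (4, 4, 6)


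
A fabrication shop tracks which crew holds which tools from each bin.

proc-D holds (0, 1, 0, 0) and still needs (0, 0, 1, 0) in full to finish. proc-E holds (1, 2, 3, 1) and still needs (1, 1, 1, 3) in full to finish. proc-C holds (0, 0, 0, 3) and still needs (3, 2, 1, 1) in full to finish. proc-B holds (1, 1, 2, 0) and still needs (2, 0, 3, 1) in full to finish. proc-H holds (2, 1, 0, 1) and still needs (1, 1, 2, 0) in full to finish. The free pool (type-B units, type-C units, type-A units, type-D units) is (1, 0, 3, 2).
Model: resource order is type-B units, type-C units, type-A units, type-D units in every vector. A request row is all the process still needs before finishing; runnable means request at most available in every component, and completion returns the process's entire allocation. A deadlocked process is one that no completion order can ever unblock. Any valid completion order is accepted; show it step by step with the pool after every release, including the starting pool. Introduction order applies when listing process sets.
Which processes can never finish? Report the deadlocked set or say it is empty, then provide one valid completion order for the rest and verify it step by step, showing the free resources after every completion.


No process is deadlocked.
Key observation: beginning at proc-D, releases accumulate fast enough that every process eventually fits.
A valid finishing order for the others: proc-D, proc-H, proc-B, proc-E, proc-C. Check, step by step:
  pool = (1, 0, 3, 2)
  proc-D needs (0, 0, 1, 0) <= (1, 0, 3, 2) -> finishes; pool += (0, 1, 0, 0) = (1, 1, 3, 2)
  proc-H needs (1, 1, 2, 0) <= (1, 1, 3, 2) -> finishes; pool += (2, 1, 0, 1) = (3, 2, 3, 3)
  proc-B needs (2, 0, 3, 1) <= (3, 2, 3, 3) -> finishes; pool += (1, 1, 2, 0) = (4, 3, 5, 3)
  proc-E needs (1, 1, 1, 3) <= (4, 3, 5, 3) -> finishes; pool += (1, 2, 3, 1) = (5, 5, 8, 4)
  proc-C needs (3, 2, 1, 1) <= (5, 5, 8, 4) -> finishes; pool += (0, 0, 0, 3) = (5, 5, 8, 7)


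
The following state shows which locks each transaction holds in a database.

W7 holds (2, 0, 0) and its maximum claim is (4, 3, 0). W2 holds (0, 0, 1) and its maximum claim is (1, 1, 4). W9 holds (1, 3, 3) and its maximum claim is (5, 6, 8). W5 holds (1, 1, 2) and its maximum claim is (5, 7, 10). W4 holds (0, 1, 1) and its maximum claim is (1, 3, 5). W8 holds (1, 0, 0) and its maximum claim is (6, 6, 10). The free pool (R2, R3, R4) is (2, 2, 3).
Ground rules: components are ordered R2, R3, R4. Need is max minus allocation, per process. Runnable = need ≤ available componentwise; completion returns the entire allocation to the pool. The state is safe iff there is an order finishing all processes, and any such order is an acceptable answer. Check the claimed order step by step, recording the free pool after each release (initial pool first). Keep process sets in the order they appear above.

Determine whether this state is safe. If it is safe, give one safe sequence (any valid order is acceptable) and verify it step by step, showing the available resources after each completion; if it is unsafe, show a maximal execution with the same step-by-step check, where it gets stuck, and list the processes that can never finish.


SAFE, for example via the order W2, W4, W7, W9, W5, W8.
Key observation: W2 marks the first exact bind of the order: its need (1, 1, 3) fits the free (2, 2, 3) with zero slack on a requested resource.
Verifying each step:
  pool = (2, 2, 3)
  W2: need (1, 1, 3) fits (2, 2, 3); releases (0, 0, 1), pool now (2, 2, 4)
  W4: need (1, 2, 4) fits (2, 2, 4); releases (0, 1, 1), pool now (2, 3, 5)
  W7: need (2, 3, 0) fits (2, 3, 5); releases (2, 0, 0), pool now (4, 3, 5)
  W9: need (4, 3, 5) fits (4, 3, 5); releases (1, 3, 3), pool now (5, 6, 8)
  W5: need (4, 6, 8) fits (5, 6, 8); releases (1, 1, 2), pool now (6, 7, 10)
  W8: need (5, 6, 10) fits (6, 7, 10); releases (1, 0, 0), pool now (7, 7, 10)


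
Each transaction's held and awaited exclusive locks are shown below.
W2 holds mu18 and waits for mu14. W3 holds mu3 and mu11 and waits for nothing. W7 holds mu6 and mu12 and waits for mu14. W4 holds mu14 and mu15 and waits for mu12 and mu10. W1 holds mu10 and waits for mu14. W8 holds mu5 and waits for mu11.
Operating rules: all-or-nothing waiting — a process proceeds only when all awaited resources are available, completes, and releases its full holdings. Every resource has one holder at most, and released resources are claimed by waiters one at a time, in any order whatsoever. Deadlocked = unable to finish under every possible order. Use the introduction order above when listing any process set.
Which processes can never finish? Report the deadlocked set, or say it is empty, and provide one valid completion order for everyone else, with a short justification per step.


The deadlocked set is W2, W7, W4 and W1.
Key observation: the cycle W4 -> W7 -> W4 can never break — each member waits on the next; W1 is caught in further circular waits and W2 waits into the deadlock from upstream.
The rest can finish in the order W3, W8.
Step-by-step check:
  run W3 (it waits on nothing); releases mu3 and mu11
  W8: everything it awaited (mu11) is free; runs, freeing mu5


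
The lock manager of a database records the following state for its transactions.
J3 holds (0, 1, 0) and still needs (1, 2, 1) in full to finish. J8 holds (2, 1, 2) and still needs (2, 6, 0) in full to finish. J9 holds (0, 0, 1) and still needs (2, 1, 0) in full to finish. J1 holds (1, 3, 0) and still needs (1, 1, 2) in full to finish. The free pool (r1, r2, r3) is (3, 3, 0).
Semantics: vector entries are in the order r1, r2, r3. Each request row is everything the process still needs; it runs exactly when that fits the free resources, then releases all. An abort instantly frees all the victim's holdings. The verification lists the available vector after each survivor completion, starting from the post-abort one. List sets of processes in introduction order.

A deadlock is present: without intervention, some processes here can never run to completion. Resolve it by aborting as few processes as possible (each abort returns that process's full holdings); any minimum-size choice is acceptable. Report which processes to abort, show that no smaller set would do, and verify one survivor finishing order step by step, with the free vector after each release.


Abort J8.
Key observation: the deadlocked J1 becomes finishable only because J8 released (2, 1, 2); it completes at step 2 below.
No smaller set exists: with zero aborts the deadlock remains.
The survivors complete as J3, J1, J9. Step-by-step check (starting from the post-abort pool):
  pool = (5, 4, 2)
  run J3 (needs (1, 2, 1), free (5, 4, 2)); after release of (0, 1, 0) the pool is (5, 5, 2)
  run J1 (needs (1, 1, 2), free (5, 5, 2)); after release of (1, 3, 0) the pool is (6, 8, 2)
  run J9 (needs (2, 1, 0), free (6, 8, 2)); after release of (0, 0, 1) the pool is (6, 8, 3)
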